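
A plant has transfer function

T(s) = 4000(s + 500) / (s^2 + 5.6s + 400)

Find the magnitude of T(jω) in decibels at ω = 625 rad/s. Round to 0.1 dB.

18.3 dB

At s = jω = j625:
zero (s+500): 500 + j625 → |·| = √(500²+625²) = √640625 ≈ 800.39, ∠ = arctan(625/500) ≈ 51.34°
quadratic: (j625)² + 5.6·j625 + 400 = -390225 + j3500 → |·| ≈ 3.9024e+05, ∠ ≈ 179.49°
|T| = 4000 · 800.39 / 3.9024e+05 ≈ 8.2041
Gain = 20 log₁₀(8.2041) ≈ 18.28 dB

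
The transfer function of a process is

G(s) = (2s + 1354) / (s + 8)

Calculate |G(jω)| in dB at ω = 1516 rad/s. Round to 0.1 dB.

6.8 dB

Substitute s = j1516:
Numerator: 2(j1516) + 1354 = 1354 + j3032
Denominator: (j1516) + 8 = 8 + j1516
|N| = √(1354² + 3032²) ≈ 3320.6, ∠N ≈ 65.94°
|D| = √(8² + 1516²) ≈ 1516, ∠D ≈ 89.70°
|G| = 3320.6 / 1516 ≈ 2.1904
Gain = 20 log₁₀(2.1904) ≈ 6.81 dB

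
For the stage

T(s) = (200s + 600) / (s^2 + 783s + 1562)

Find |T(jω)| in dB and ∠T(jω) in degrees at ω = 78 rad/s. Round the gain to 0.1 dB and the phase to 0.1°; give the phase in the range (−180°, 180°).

Substitute s = j78:
Numerator: 200(j78) + 600 = 600 + j15600
Denominator: (j78)^2 + 783(j78) + 1562 = -4522 + j61074
|N| = √(600² + 15600²) ≈ 15612, ∠N ≈ 87.80°
|D| = √(4522² + 61074²) ≈ 61241, ∠D ≈ 94.23°
|T| = 15612 / 61241 ≈ 0.25493
Gain = 20 log₁₀(0.25493) ≈ -11.87 dB
∠T = 87.80° − 94.23° = -6.43°

-11.9 dB, -6.4°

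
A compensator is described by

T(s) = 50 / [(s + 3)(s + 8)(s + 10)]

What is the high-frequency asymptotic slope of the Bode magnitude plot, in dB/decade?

Each pole contributes −20 dB/decade at high frequency; each zero contributes +20 dB/decade.
Net: 0 zero(s) − 3 pole(s) → -60 dB/decade.

-60 dB/decade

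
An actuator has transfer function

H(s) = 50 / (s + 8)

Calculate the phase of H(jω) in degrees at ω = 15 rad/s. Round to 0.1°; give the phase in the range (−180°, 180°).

-61.9°

At s = jω = j15:
pole (s+8): 8 + j15 → |·| = √(8²+15²) = √289 ≈ 17, ∠ = arctan(15/8) ≈ 61.93°
∠H = 0.00° − 61.93° = -61.93°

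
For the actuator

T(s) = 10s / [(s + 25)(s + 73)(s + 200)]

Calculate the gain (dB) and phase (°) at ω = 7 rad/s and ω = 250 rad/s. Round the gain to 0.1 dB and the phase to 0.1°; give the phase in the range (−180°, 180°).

ω = 7: -74.7 dB, 66.9°; ω = 250: -78.5 dB, -119.4°

At s = jω = j7:
zero at origin: s = j7 → |·| = 7, ∠ = 90.00°
pole (s+25): 25 + j7 → |·| = √(25²+7²) = √674 ≈ 25.962, ∠ = arctan(7/25) ≈ 15.64°
pole (s+73): 73 + j7 → |·| = √(73²+7²) = √5378 ≈ 73.335, ∠ = arctan(7/73) ≈ 5.48°
pole (s+200): 200 + j7 → |·| = √(200²+7²) = √40049 ≈ 200.12, ∠ = arctan(7/200) ≈ 2.00°
|T| = 10 · 7 / 3.8101e+05 ≈ 0.00018372
Gain = 20 log₁₀(0.00018372) ≈ -74.72 dB
∠T = 90.00° − 23.12° = 66.88°

At s = jω = j250:
zero at origin: s = j250 → |·| = 250, ∠ = 90.00°
pole (s+25): 25 + j250 → |·| = √(25²+250²) = √63125 ≈ 251.25, ∠ = arctan(250/25) ≈ 84.29°
pole (s+73): 73 + j250 → |·| = √(73²+250²) = √67829 ≈ 260.44, ∠ = arctan(250/73) ≈ 73.72°
pole (s+200): 200 + j250 → |·| = √(200²+250²) = √102500 ≈ 320.16, ∠ = arctan(250/200) ≈ 51.34°
|T| = 10 · 250 / 2.095e+07 ≈ 0.00011933
Gain = 20 log₁₀(0.00011933) ≈ -78.47 dB
∠T = 90.00° − 209.35° = -119.35°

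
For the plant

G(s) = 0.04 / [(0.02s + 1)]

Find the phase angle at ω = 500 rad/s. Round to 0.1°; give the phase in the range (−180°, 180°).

-84.3°

At ω = 500 rad/s:
pole (1 + j500·0.02) = 1 + j10 → |·| ≈ 10.05, ∠ ≈ 84.29°
∠G = (0°) − (84.29°) = -84.29°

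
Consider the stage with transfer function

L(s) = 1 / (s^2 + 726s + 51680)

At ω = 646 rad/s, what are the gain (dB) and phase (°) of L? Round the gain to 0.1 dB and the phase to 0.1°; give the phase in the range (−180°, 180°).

-115.5 dB, -127.9°

Substitute s = j646:
Numerator: 1 = 1 + j0
Denominator: (j646)^2 + 726(j646) + 51680 = -365636 + j468996
|N| = √(1² + 0²) ≈ 1, ∠N ≈ 0.00°
|D| = √(365636² + 468996²) ≈ 5.9468e+05, ∠D ≈ 127.94°
|L| = 1 / 5.9468e+05 ≈ 1.6816e-06
Gain = 20 log₁₀(1.6816e-06) ≈ -115.49 dB
∠L = 0.00° − 127.94° = -127.94°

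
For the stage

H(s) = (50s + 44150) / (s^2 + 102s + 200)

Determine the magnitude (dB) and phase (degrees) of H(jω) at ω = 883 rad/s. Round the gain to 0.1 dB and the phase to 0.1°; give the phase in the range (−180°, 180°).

-22.0 dB, -128.4°

Substitute s = j883:
Numerator: 50(j883) + 44150 = 44150 + j44150
Denominator: (j883)^2 + 102(j883) + 200 = -779489 + j90066
|N| = √(44150² + 44150²) ≈ 62438, ∠N ≈ 45.00°
|D| = √(779489² + 90066²) ≈ 7.8468e+05, ∠D ≈ 173.41°
|H| = 62438 / 7.8468e+05 ≈ 0.079571
Gain = 20 log₁₀(0.079571) ≈ -21.98 dB
∠H = 45.00° − 173.41° = -128.41°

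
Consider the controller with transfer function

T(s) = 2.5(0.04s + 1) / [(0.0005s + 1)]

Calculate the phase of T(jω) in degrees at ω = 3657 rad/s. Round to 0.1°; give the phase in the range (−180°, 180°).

28.3°

At ω = 3657 rad/s:
zero (1 + j3657·0.04) = 1 + j146.28 → |·| ≈ 146.28, ∠ ≈ 89.61°
pole (1 + j3657·0.0005) = 1 + j1.8285 → |·| ≈ 2.0841, ∠ ≈ 61.33°
∠T = (89.61°) − (61.33°) = 28.28°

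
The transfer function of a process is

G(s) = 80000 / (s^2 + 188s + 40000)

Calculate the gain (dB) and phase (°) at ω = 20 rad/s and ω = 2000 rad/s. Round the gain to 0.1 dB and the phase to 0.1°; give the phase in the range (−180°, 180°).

At s = jω = j20:
quadratic: (j20)² + 188·j20 + 40000 = 39600 + j3760 → |·| ≈ 39778, ∠ ≈ 5.42°
|G| = 80000 / 39778 ≈ 2.0112
Gain = 20 log₁₀(2.0112) ≈ 6.07 dB
∠G = 0.00° − 5.42° = -5.42°

At s = jω = j2000:
quadratic: (j2000)² + 188·j2000 + 40000 = -3960000 + j376000 → |·| ≈ 3.9778e+06, ∠ ≈ 174.58°
|G| = 80000 / 3.9778e+06 ≈ 0.020112
Gain = 20 log₁₀(0.020112) ≈ -33.93 dB
∠G = 0.00° − 174.58° = -174.58°

ω = 20: 6.1 dB, -5.4°; ω = 2000: -33.9 dB, -174.6°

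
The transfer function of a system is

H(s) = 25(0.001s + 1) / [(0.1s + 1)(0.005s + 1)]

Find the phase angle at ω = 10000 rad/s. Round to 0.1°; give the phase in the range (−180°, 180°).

At ω = 10000 rad/s:
zero (1 + j10000·0.001) = 1 + j10 → |·| ≈ 10.05, ∠ ≈ 84.29°
pole (1 + j10000·0.1) = 1 + j1000 → |·| ≈ 1000, ∠ ≈ 89.94°
pole (1 + j10000·0.005) = 1 + j50 → |·| ≈ 50.01, ∠ ≈ 88.85°
∠H = (84.29°) − (89.94° + 88.85°) = -94.50°

-94.5°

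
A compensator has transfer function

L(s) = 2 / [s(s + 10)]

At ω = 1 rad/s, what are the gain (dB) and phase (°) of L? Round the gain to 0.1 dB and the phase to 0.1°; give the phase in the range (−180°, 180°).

At s = jω = j1:
pole (s+10): 10 + j1 → |·| = √(10²+1²) = √101 ≈ 10.05, ∠ = arctan(1/10) ≈ 5.71°
pole at origin: |s| = 1, ∠ = 90.00° (in denominator)
|L| = 2 / 10.05 ≈ 0.199
Gain = 20 log₁₀(0.199) ≈ -14.02 dB
∠L = 0.00° − 95.71° = -95.71°

-14.0 dB, -95.7°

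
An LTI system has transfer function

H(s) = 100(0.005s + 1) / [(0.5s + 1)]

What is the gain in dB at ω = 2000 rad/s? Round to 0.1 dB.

0.0 dB

At ω = 2000 rad/s:
zero (1 + j2000·0.005) = 1 + j10 → |·| ≈ 10.05, ∠ ≈ 84.29°
pole (1 + j2000·0.5) = 1 + j1000 → |·| ≈ 1000, ∠ ≈ 89.94°
|H| = 100 · 10.05 / (1000) ≈ 1.005
Gain = 20 log₁₀(1.005) ≈ 0.04 dB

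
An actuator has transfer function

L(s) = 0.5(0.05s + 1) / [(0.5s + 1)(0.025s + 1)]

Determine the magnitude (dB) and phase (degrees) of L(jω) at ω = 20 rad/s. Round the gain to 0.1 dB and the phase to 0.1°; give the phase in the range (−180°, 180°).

At ω = 20 rad/s:
zero (1 + j20·0.05) = 1 + j1 → |·| ≈ 1.4142, ∠ ≈ 45.00°
pole (1 + j20·0.5) = 1 + j10 → |·| ≈ 10.05, ∠ ≈ 84.29°
pole (1 + j20·0.025) = 1 + j0.5 → |·| ≈ 1.118, ∠ ≈ 26.57°
|L| = 0.5 · 1.4142 / (10.05 · 1.118) ≈ 0.062932
Gain = 20 log₁₀(0.062932) ≈ -24.02 dB
∠L = (45.00°) − (84.29° + 26.57°) = -65.86°

-24.0 dB, -65.9°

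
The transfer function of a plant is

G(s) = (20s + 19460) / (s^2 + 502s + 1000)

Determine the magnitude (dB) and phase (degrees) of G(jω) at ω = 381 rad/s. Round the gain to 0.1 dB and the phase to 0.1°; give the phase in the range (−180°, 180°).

Substitute s = j381:
Numerator: 20(j381) + 19460 = 19460 + j7620
Denominator: (j381)^2 + 502(j381) + 1000 = -144161 + j191262
|N| = √(19460² + 7620²) ≈ 20899, ∠N ≈ 21.38°
|D| = √(144161² + 191262²) ≈ 2.3951e+05, ∠D ≈ 127.01°
|G| = 20899 / 2.3951e+05 ≈ 0.087257
Gain = 20 log₁₀(0.087257) ≈ -21.18 dB
∠G = 21.38° − 127.01° = -105.63°

-21.2 dB, -105.6°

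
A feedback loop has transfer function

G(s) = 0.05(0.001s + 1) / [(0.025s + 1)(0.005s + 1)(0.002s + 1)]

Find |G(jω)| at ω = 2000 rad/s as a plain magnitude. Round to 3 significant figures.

5.40e-05

At ω = 2000 rad/s:
zero (1 + j2000·0.001) = 1 + j2 → |·| ≈ 2.2361, ∠ ≈ 63.43°
pole (1 + j2000·0.025) = 1 + j50 → |·| ≈ 50.01, ∠ ≈ 88.85°
pole (1 + j2000·0.005) = 1 + j10 → |·| ≈ 10.05, ∠ ≈ 84.29°
pole (1 + j2000·0.002) = 1 + j4 → |·| ≈ 4.1231, ∠ ≈ 75.96°
|G| = 0.05 · 2.2361 / (50.01 · 10.05 · 4.1231) ≈ 5.3953e-05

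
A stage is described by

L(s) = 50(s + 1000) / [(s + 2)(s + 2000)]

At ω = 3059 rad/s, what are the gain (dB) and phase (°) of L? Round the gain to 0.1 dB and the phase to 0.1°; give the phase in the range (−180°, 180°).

-36.8 dB, -74.9°

At s = jω = j3059:
zero (s+1000): 1000 + j3059 → |·| = √(1000²+3059²) = √10357481 ≈ 3218.3, ∠ = arctan(3059/1000) ≈ 71.90°
pole (s+2): 2 + j3059 → |·| = √(2²+3059²) = √9357485 ≈ 3059, ∠ = arctan(3059/2) ≈ 89.96°
pole (s+2000): 2000 + j3059 → |·| = √(2000²+3059²) = √13357481 ≈ 3654.8, ∠ = arctan(3059/2000) ≈ 56.82°
|L| = 50 · 3218.3 / 1.118e+07 ≈ 0.014393
Gain = 20 log₁₀(0.014393) ≈ -36.84 dB
∠L = 71.90° − 146.78° = -74.88°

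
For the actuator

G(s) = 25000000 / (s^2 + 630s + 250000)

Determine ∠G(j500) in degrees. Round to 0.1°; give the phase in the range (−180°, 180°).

-90.0°

At s = jω = j500:
quadratic: (j500)² + 630·j500 + 250000 = 0 + j315000 → |·| ≈ 3.15e+05, ∠ ≈ 90.00°
∠G = 0.00° − 90.00° = -90.00°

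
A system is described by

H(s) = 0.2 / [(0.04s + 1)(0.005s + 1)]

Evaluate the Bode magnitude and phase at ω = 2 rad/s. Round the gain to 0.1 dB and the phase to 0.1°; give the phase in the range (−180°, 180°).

-14.0 dB, -5.1°

At ω = 2 rad/s:
pole (1 + j2·0.04) = 1 + j0.08 → |·| ≈ 1.0032, ∠ ≈ 4.57°
pole (1 + j2·0.005) = 1 + j0.01 → |·| ≈ 1, ∠ ≈ 0.57°
|H| = 0.2 · 1 / (1.0032 · 1) ≈ 0.19936
Gain = 20 log₁₀(0.19936) ≈ -14.01 dB
∠H = (0°) − (4.57° + 0.57°) = -5.14°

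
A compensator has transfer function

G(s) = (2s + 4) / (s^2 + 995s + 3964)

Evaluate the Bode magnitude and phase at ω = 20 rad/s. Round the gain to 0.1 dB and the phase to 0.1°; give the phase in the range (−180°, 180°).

-54.0 dB, 4.4°

Substitute s = j20:
Numerator: 2(j20) + 4 = 4 + j40
Denominator: (j20)^2 + 995(j20) + 3964 = 3564 + j19900
|N| = √(4² + 40²) ≈ 40.2, ∠N ≈ 84.29°
|D| = √(3564² + 19900²) ≈ 20217, ∠D ≈ 79.85°
|G| = 40.2 / 20217 ≈ 0.0019884
Gain = 20 log₁₀(0.0019884) ≈ -54.03 dB
∠G = 84.29° − 79.85° = 4.44°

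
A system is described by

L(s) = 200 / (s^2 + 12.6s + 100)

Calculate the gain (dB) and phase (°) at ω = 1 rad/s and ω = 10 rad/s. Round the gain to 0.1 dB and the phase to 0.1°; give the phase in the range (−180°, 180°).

At s = jω = j1:
quadratic: (j1)² + 12.6·j1 + 100 = 99 + j12.6 → |·| ≈ 99.799, ∠ ≈ 7.25°
|L| = 200 / 99.799 ≈ 2.004
Gain = 20 log₁₀(2.004) ≈ 6.04 dB
∠L = 0.00° − 7.25° = -7.25°

At s = jω = j10:
quadratic: (j10)² + 12.6·j10 + 100 = 0 + j126 → |·| ≈ 126, ∠ ≈ 90.00°
|L| = 200 / 126 ≈ 1.5873
Gain = 20 log₁₀(1.5873) ≈ 4.01 dB
∠L = 0.00° − 90.00° = -90.00°

ω = 1: 6.0 dB, -7.3°; ω = 10: 4.0 dB, -90.0°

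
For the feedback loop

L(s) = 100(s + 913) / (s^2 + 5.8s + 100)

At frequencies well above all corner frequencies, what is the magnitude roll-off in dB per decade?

-20 dB/decade

Each pole contributes −20 dB/decade at high frequency; each zero contributes +20 dB/decade.
Net: 1 zero(s) − 2 pole(s) → -20 dB/decade.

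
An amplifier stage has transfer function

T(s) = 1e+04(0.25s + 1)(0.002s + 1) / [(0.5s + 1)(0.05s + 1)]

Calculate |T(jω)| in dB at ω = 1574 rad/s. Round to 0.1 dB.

46.4 dB

At ω = 1574 rad/s:
zero (1 + j1574·0.25) = 1 + j393.5 → |·| ≈ 393.5, ∠ ≈ 89.85°
zero (1 + j1574·0.002) = 1 + j3.148 → |·| ≈ 3.303, ∠ ≈ 72.38°
pole (1 + j1574·0.5) = 1 + j787 → |·| ≈ 787, ∠ ≈ 89.93°
pole (1 + j1574·0.05) = 1 + j78.7 → |·| ≈ 78.706, ∠ ≈ 89.27°
|T| = 1e+04 · 393.5 · 3.303 / (787 · 78.706) ≈ 209.83
Gain = 20 log₁₀(209.83) ≈ 46.44 dB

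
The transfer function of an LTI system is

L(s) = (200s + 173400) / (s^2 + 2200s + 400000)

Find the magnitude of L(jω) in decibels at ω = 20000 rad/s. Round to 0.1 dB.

-40.0 dB

Substitute s = j20000:
Numerator: 200(j20000) + 173400 = 173400 + j4000000
Denominator: (j20000)^2 + 2200(j20000) + 400000 = -399600000 + j44000000
|N| = √(173400² + 4000000²) ≈ 4.0038e+06, ∠N ≈ 87.52°
|D| = √(399600000² + 44000000²) ≈ 4.0202e+08, ∠D ≈ 173.72°
|L| = 4.0038e+06 / 4.0202e+08 ≈ 0.0099592
Gain = 20 log₁₀(0.0099592) ≈ -40.04 dB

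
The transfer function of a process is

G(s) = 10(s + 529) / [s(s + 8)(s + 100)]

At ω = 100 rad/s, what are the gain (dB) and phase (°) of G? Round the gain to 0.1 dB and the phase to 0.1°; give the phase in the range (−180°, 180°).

-48.4 dB, 150.3°

At s = jω = j100:
zero (s+529): 529 + j100 → |·| = √(529²+100²) = √289841 ≈ 538.37, ∠ = arctan(100/529) ≈ 10.70°
pole (s+8): 8 + j100 → |·| = √(8²+100²) = √10064 ≈ 100.32, ∠ = arctan(100/8) ≈ 85.43°
pole (s+100): 100 + j100 → |·| = √(100²+100²) = √20000 ≈ 141.42, ∠ = arctan(100/100) ≈ 45.00°
pole at origin: |s| = 100, ∠ = 90.00° (in denominator)
|G| = 10 · 538.37 / 1.4187e+06 ≈ 0.0037948
Gain = 20 log₁₀(0.0037948) ≈ -48.42 dB
∠G = 10.70° − 220.43° = -209.73° ≡ 150.27° (principal value)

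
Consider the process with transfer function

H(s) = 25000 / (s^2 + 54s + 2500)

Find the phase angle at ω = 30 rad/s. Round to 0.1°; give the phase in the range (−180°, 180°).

At s = jω = j30:
quadratic: (j30)² + 54·j30 + 2500 = 1600 + j1620 → |·| ≈ 2276.9, ∠ ≈ 45.36°
∠H = 0.00° − 45.36° = -45.36°

-45.4°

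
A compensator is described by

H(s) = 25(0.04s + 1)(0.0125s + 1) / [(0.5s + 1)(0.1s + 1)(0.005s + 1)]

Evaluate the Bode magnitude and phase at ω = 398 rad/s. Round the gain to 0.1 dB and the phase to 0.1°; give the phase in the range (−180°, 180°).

-18.8 dB, -76.6°

At ω = 398 rad/s:
zero (1 + j398·0.04) = 1 + j15.92 → |·| ≈ 15.951, ∠ ≈ 86.41°
zero (1 + j398·0.0125) = 1 + j4.975 → |·| ≈ 5.0745, ∠ ≈ 78.63°
pole (1 + j398·0.5) = 1 + j199 → |·| ≈ 199, ∠ ≈ 89.71°
pole (1 + j398·0.1) = 1 + j39.8 → |·| ≈ 39.813, ∠ ≈ 88.56°
pole (1 + j398·0.005) = 1 + j1.99 → |·| ≈ 2.2271, ∠ ≈ 63.32°
|H| = 25 · 15.951 · 5.0745 / (199 · 39.813 · 2.2271) ≈ 0.11468
Gain = 20 log₁₀(0.11468) ≈ -18.81 dB
∠H = (86.41° + 78.63°) − (89.71° + 88.56° + 63.32°) = -76.55°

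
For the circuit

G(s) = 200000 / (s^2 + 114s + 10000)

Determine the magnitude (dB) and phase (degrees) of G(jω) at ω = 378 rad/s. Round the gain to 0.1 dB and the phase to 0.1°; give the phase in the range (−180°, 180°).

At s = jω = j378:
quadratic: (j378)² + 114·j378 + 10000 = -132884 + j43092 → |·| ≈ 1.397e+05, ∠ ≈ 162.03°
|G| = 200000 / 1.397e+05 ≈ 1.4316
Gain = 20 log₁₀(1.4316) ≈ 3.12 dB
∠G = 0.00° − 162.03° = -162.03°

3.1 dB, -162.0°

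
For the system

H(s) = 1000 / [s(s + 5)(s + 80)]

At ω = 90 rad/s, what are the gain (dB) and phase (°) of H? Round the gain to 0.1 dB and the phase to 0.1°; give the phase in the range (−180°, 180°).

-59.8 dB, 134.8°

At s = jω = j90:
pole (s+5): 5 + j90 → |·| = √(5²+90²) = √8125 ≈ 90.139, ∠ = arctan(90/5) ≈ 86.82°
pole (s+80): 80 + j90 → |·| = √(80²+90²) = √14500 ≈ 120.42, ∠ = arctan(90/80) ≈ 48.37°
pole at origin: |s| = 90, ∠ = 90.00° (in denominator)
|H| = 1000 / 9.7691e+05 ≈ 0.0010236
Gain = 20 log₁₀(0.0010236) ≈ -59.80 dB
∠H = 0.00° − 225.19° = -225.19° ≡ 134.81° (principal value)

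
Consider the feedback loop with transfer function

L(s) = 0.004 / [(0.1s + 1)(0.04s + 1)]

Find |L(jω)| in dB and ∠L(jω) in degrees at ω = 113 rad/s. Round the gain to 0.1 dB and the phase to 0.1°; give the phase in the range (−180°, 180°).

-82.4 dB, -162.5°

At ω = 113 rad/s:
pole (1 + j113·0.1) = 1 + j11.3 → |·| ≈ 11.344, ∠ ≈ 84.94°
pole (1 + j113·0.04) = 1 + j4.52 → |·| ≈ 4.6293, ∠ ≈ 77.52°
|L| = 0.004 · 1 / (11.344 · 4.6293) ≈ 7.6169e-05
Gain = 20 log₁₀(7.6169e-05) ≈ -82.36 dB
∠L = (0°) − (84.94° + 77.52°) = -162.46°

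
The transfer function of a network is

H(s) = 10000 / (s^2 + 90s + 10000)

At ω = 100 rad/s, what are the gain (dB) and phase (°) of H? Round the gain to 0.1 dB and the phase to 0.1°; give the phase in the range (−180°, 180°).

0.9 dB, -90.0°

At s = jω = j100:
quadratic: (j100)² + 90·j100 + 10000 = 0 + j9000 → |·| ≈ 9000, ∠ ≈ 90.00°
|H| = 10000 / 9000 ≈ 1.1111
Gain = 20 log₁₀(1.1111) ≈ 0.92 dB
∠H = 0.00° − 90.00° = -90.00°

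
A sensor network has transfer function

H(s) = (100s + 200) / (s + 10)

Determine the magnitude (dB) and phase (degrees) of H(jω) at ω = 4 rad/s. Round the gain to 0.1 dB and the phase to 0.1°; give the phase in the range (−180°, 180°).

32.4 dB, 41.6°

Substitute s = j4:
Numerator: 100(j4) + 200 = 200 + j400
Denominator: (j4) + 10 = 10 + j4
|N| = √(200² + 400²) ≈ 447.21, ∠N ≈ 63.43°
|D| = √(10² + 4²) ≈ 10.77, ∠D ≈ 21.80°
|H| = 447.21 / 10.77 ≈ 41.524
Gain = 20 log₁₀(41.524) ≈ 32.37 dB
∠H = 63.43° − 21.80° = 41.63°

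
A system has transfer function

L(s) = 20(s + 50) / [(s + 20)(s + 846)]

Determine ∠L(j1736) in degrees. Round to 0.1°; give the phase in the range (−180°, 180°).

At s = jω = j1736:
zero (s+50): 50 + j1736 → |·| = √(50²+1736²) = √3016196 ≈ 1736.7, ∠ = arctan(1736/50) ≈ 88.35°
pole (s+20): 20 + j1736 → |·| = √(20²+1736²) = √3014096 ≈ 1736.1, ∠ = arctan(1736/20) ≈ 89.34°
pole (s+846): 846 + j1736 → |·| = √(846²+1736²) = √3729412 ≈ 1931.2, ∠ = arctan(1736/846) ≈ 64.02°
∠L = 88.35° − 153.36° = -65.01°

-65.0°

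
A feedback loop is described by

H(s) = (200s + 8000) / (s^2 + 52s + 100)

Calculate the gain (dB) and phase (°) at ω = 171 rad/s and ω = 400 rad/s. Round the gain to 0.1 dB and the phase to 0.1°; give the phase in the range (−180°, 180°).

ω = 171: 1.2 dB, -86.2°; ω = 400: -6.0 dB, -88.3°

Substitute s = j171:
Numerator: 200(j171) + 8000 = 8000 + j34200
Denominator: (j171)^2 + 52(j171) + 100 = -29141 + j8892
|N| = √(8000² + 34200²) ≈ 35123, ∠N ≈ 76.83°
|D| = √(29141² + 8892²) ≈ 30467, ∠D ≈ 163.03°
|H| = 35123 / 30467 ≈ 1.1528
Gain = 20 log₁₀(1.1528) ≈ 1.24 dB
∠H = 76.83° − 163.03° = -86.20°

Substitute s = j400:
Numerator: 200(j400) + 8000 = 8000 + j80000
Denominator: (j400)^2 + 52(j400) + 100 = -159900 + j20800
|N| = √(8000² + 80000²) ≈ 80399, ∠N ≈ 84.29°
|D| = √(159900² + 20800²) ≈ 1.6125e+05, ∠D ≈ 172.59°
|H| = 80399 / 1.6125e+05 ≈ 0.4986
Gain = 20 log₁₀(0.4986) ≈ -6.04 dB
∠H = 84.29° − 172.59° = -88.30°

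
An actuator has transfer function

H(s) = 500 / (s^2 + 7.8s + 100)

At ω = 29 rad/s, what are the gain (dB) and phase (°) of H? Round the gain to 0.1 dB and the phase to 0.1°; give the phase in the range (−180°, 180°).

At s = jω = j29:
quadratic: (j29)² + 7.8·j29 + 100 = -741 + j226.2 → |·| ≈ 774.76, ∠ ≈ 163.02°
|H| = 500 / 774.76 ≈ 0.64536
Gain = 20 log₁₀(0.64536) ≈ -3.80 dB
∠H = 0.00° − 163.02° = -163.02°

-3.8 dB, -163.0°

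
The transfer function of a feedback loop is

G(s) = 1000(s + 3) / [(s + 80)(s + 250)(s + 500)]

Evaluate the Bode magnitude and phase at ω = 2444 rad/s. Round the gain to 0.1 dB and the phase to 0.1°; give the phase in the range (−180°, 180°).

-75.8 dB, -160.8°

At s = jω = j2444:
zero (s+3): 3 + j2444 → |·| = √(3²+2444²) = √5973145 ≈ 2444, ∠ = arctan(2444/3) ≈ 89.93°
pole (s+80): 80 + j2444 → |·| = √(80²+2444²) = √5979536 ≈ 2445.3, ∠ = arctan(2444/80) ≈ 88.13°
pole (s+250): 250 + j2444 → |·| = √(250²+2444²) = √6035636 ≈ 2456.8, ∠ = arctan(2444/250) ≈ 84.16°
pole (s+500): 500 + j2444 → |·| = √(500²+2444²) = √6223136 ≈ 2494.6, ∠ = arctan(2444/500) ≈ 78.44°
|G| = 1000 · 2444 / 1.4987e+10 ≈ 0.00016307
Gain = 20 log₁₀(0.00016307) ≈ -75.75 dB
∠G = 89.93° − 250.73° = -160.80°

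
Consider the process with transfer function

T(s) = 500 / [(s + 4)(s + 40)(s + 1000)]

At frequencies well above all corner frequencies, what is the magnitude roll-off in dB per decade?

Each pole contributes −20 dB/decade at high frequency; each zero contributes +20 dB/decade.
Net: 0 zero(s) − 3 pole(s) → -60 dB/decade.

-60 dB/decade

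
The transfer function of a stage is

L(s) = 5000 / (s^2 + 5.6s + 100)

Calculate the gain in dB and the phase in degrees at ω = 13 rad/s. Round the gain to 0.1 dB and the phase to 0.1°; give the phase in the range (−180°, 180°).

34.0 dB, -133.5°

At s = jω = j13:
quadratic: (j13)² + 5.6·j13 + 100 = -69 + j72.8 → |·| ≈ 100.3, ∠ ≈ 133.46°
|L| = 5000 / 100.3 ≈ 49.85
Gain = 20 log₁₀(49.85) ≈ 33.95 dB
∠L = 0.00° − 133.46° = -133.46°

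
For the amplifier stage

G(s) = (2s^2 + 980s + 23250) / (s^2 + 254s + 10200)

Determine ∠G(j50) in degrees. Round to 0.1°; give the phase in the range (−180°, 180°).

10.8°

Substitute s = j50:
Numerator: 2(j50)^2 + 980(j50) + 23250 = 18250 + j49000
Denominator: (j50)^2 + 254(j50) + 10200 = 7700 + j12700
|N| = √(18250² + 49000²) ≈ 52288, ∠N ≈ 69.57°
|D| = √(7700² + 12700²) ≈ 14852, ∠D ≈ 58.77°
∠G = 69.57° − 58.77° = 10.80°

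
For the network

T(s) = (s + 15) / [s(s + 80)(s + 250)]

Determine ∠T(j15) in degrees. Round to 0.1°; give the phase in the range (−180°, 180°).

At s = jω = j15:
zero (s+15): 15 + j15 → |·| = √(15²+15²) = √450 ≈ 21.213, ∠ = arctan(15/15) ≈ 45.00°
pole (s+80): 80 + j15 → |·| = √(80²+15²) = √6625 ≈ 81.394, ∠ = arctan(15/80) ≈ 10.62°
pole (s+250): 250 + j15 → |·| = √(250²+15²) = √62725 ≈ 250.45, ∠ = arctan(15/250) ≈ 3.43°
pole at origin: |s| = 15, ∠ = 90.00° (in denominator)
∠T = 45.00° − 104.05° = -59.05°

-59.1°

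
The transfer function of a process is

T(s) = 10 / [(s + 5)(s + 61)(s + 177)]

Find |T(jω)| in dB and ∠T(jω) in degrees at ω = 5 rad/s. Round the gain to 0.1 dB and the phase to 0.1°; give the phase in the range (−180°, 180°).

-77.7 dB, -51.3°

At s = jω = j5:
pole (s+5): 5 + j5 → |·| = √(5²+5²) = √50 ≈ 7.0711, ∠ = arctan(5/5) ≈ 45.00°
pole (s+61): 61 + j5 → |·| = √(61²+5²) = √3746 ≈ 61.205, ∠ = arctan(5/61) ≈ 4.69°
pole (s+177): 177 + j5 → |·| = √(177²+5²) = √31354 ≈ 177.07, ∠ = arctan(5/177) ≈ 1.62°
|T| = 10 / 76634 ≈ 0.00013049
Gain = 20 log₁₀(0.00013049) ≈ -77.69 dB
∠T = 0.00° − 51.31° = -51.31°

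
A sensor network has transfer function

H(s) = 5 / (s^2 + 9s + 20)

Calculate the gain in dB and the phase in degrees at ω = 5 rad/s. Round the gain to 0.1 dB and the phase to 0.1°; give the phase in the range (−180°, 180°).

Substitute s = j5:
Numerator: 5 = 5 + j0
Denominator: (j5)^2 + 9(j5) + 20 = -5 + j45
|N| = √(5² + 0²) ≈ 5, ∠N ≈ 0.00°
|D| = √(5² + 45²) ≈ 45.277, ∠D ≈ 96.34°
|H| = 5 / 45.277 ≈ 0.11043
Gain = 20 log₁₀(0.11043) ≈ -19.14 dB
∠H = 0.00° − 96.34° = -96.34°

-19.1 dB, -96.3°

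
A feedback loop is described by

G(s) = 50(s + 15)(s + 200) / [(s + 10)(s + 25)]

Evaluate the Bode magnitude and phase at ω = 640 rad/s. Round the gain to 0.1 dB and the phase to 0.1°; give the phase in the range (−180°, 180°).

At s = jω = j640:
zero (s+15): 15 + j640 → |·| = √(15²+640²) = √409825 ≈ 640.18, ∠ = arctan(640/15) ≈ 88.66°
zero (s+200): 200 + j640 → |·| = √(200²+640²) = √449600 ≈ 670.52, ∠ = arctan(640/200) ≈ 72.65°
pole (s+10): 10 + j640 → |·| = √(10²+640²) = √409700 ≈ 640.08, ∠ = arctan(640/10) ≈ 89.10°
pole (s+25): 25 + j640 → |·| = √(25²+640²) = √410225 ≈ 640.49, ∠ = arctan(640/25) ≈ 87.76°
|G| = 50 · 4.2925e+05 / 4.0996e+05 ≈ 52.353
Gain = 20 log₁₀(52.353) ≈ 34.38 dB
∠G = 161.31° − 176.86° = -15.55°

34.4 dB, -15.6°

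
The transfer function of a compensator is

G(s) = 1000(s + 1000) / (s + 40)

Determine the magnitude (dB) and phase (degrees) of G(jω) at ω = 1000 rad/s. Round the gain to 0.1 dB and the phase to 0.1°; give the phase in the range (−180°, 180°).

At s = jω = j1000:
zero (s+1000): 1000 + j1000 → |·| = √(1000²+1000²) = √2000000 ≈ 1414.2, ∠ = arctan(1000/1000) ≈ 45.00°
pole (s+40): 40 + j1000 → |·| = √(40²+1000²) = √1001600 ≈ 1000.8, ∠ = arctan(1000/40) ≈ 87.71°
|G| = 1000 · 1414.2 / 1000.8 ≈ 1413.1
Gain = 20 log₁₀(1413.1) ≈ 63.00 dB
∠G = 45.00° − 87.71° = -42.71°

63.0 dB, -42.7°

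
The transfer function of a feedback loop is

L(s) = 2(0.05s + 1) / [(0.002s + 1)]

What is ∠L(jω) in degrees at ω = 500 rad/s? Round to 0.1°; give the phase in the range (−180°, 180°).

42.7°

At ω = 500 rad/s:
zero (1 + j500·0.05) = 1 + j25 → |·| ≈ 25.02, ∠ ≈ 87.71°
pole (1 + j500·0.002) = 1 + j1 → |·| ≈ 1.4142, ∠ ≈ 45.00°
∠L = (87.71°) − (45.00°) = 42.71°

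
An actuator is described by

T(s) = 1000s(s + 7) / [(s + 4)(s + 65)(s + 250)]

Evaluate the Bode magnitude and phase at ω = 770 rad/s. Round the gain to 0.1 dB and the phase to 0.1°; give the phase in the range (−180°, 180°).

At s = jω = j770:
zero (s+7): 7 + j770 → |·| = √(7²+770²) = √592949 ≈ 770.03, ∠ = arctan(770/7) ≈ 89.48°
zero at origin: s = j770 → |·| = 770, ∠ = 90.00°
pole (s+4): 4 + j770 → |·| = √(4²+770²) = √592916 ≈ 770.01, ∠ = arctan(770/4) ≈ 89.70°
pole (s+65): 65 + j770 → |·| = √(65²+770²) = √597125 ≈ 772.74, ∠ = arctan(770/65) ≈ 85.17°
pole (s+250): 250 + j770 → |·| = √(250²+770²) = √655400 ≈ 809.57, ∠ = arctan(770/250) ≈ 72.01°
|T| = 1000 · 5.9292e+05 / 4.8171e+08 ≈ 1.2309
Gain = 20 log₁₀(1.2309) ≈ 1.80 dB
∠T = 179.48° − 246.88° = -67.40°

1.8 dB, -67.4°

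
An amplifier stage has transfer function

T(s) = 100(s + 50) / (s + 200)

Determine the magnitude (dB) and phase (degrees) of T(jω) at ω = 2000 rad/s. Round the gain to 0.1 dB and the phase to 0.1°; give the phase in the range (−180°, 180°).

40.0 dB, 4.3°

At s = jω = j2000:
zero (s+50): 50 + j2000 → |·| = √(50²+2000²) = √4002500 ≈ 2000.6, ∠ = arctan(2000/50) ≈ 88.57°
pole (s+200): 200 + j2000 → |·| = √(200²+2000²) = √4040000 ≈ 2010, ∠ = arctan(2000/200) ≈ 84.29°
|T| = 100 · 2000.6 / 2010 ≈ 99.532
Gain = 20 log₁₀(99.532) ≈ 39.96 dB
∠T = 88.57° − 84.29° = 4.28°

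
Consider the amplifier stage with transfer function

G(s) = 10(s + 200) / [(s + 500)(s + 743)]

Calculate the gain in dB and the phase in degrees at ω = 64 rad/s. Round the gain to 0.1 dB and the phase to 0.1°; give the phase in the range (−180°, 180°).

At s = jω = j64:
zero (s+200): 200 + j64 → |·| = √(200²+64²) = √44096 ≈ 209.99, ∠ = arctan(64/200) ≈ 17.74°
pole (s+500): 500 + j64 → |·| = √(500²+64²) = √254096 ≈ 504.08, ∠ = arctan(64/500) ≈ 7.29°
pole (s+743): 743 + j64 → |·| = √(743²+64²) = √556145 ≈ 745.75, ∠ = arctan(64/743) ≈ 4.92°
|G| = 10 · 209.99 / 3.7592e+05 ≈ 0.005586
Gain = 20 log₁₀(0.005586) ≈ -45.06 dB
∠G = 17.74° − 12.21° = 5.53°

-45.1 dB, 5.5°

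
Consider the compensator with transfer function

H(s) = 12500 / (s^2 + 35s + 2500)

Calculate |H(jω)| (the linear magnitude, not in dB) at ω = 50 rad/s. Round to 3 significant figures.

7.14

At s = jω = j50:
quadratic: (j50)² + 35·j50 + 2500 = 0 + j1750 → |·| ≈ 1750, ∠ ≈ 90.00°
|H| = 12500 / 1750 ≈ 7.1429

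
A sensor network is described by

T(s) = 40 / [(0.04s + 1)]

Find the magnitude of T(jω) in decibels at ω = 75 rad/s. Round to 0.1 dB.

At ω = 75 rad/s:
pole (1 + j75·0.04) = 1 + j3 → |·| ≈ 3.1623, ∠ ≈ 71.57°
|T| = 40 · 1 / (3.1623) ≈ 12.649
Gain = 20 log₁₀(12.649) ≈ 22.04 dB

22.0 dB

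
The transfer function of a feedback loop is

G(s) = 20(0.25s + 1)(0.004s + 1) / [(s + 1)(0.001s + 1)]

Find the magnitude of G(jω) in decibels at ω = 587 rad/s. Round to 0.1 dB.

At ω = 587 rad/s:
zero (1 + j587·0.25) = 1 + j146.75 → |·| ≈ 146.75, ∠ ≈ 89.61°
zero (1 + j587·0.004) = 1 + j2.348 → |·| ≈ 2.5521, ∠ ≈ 66.93°
pole (1 + j587·1) = 1 + j587 → |·| ≈ 587, ∠ ≈ 89.90°
pole (1 + j587·0.001) = 1 + j0.587 → |·| ≈ 1.1596, ∠ ≈ 30.41°
|G| = 20 · 146.75 · 2.5521 / (587 · 1.1596) ≈ 11.004
Gain = 20 log₁₀(11.004) ≈ 20.83 dB

20.8 dB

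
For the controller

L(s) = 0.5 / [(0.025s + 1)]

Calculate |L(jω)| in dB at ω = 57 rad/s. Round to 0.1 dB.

At ω = 57 rad/s:
pole (1 + j57·0.025) = 1 + j1.425 → |·| ≈ 1.7409, ∠ ≈ 54.94°
|L| = 0.5 · 1 / (1.7409) ≈ 0.28721
Gain = 20 log₁₀(0.28721) ≈ -10.84 dB

-10.8 dB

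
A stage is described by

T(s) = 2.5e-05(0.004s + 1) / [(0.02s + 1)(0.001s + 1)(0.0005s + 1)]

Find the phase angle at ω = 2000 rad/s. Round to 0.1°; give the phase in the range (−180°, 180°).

At ω = 2000 rad/s:
zero (1 + j2000·0.004) = 1 + j8 → |·| ≈ 8.0623, ∠ ≈ 82.87°
pole (1 + j2000·0.02) = 1 + j40 → |·| ≈ 40.012, ∠ ≈ 88.57°
pole (1 + j2000·0.001) = 1 + j2 → |·| ≈ 2.2361, ∠ ≈ 63.43°
pole (1 + j2000·0.0005) = 1 + j1 → |·| ≈ 1.4142, ∠ ≈ 45.00°
∠T = (82.87°) − (88.57° + 63.43° + 45.00°) = -114.13°

-114.1°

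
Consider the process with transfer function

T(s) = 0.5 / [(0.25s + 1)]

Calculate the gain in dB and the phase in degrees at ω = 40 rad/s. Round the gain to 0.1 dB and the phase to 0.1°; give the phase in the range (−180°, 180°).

-26.1 dB, -84.3°

At ω = 40 rad/s:
pole (1 + j40·0.25) = 1 + j10 → |·| ≈ 10.05, ∠ ≈ 84.29°
|T| = 0.5 · 1 / (10.05) ≈ 0.049751
Gain = 20 log₁₀(0.049751) ≈ -26.06 dB
∠T = (0°) − (84.29°) = -84.29°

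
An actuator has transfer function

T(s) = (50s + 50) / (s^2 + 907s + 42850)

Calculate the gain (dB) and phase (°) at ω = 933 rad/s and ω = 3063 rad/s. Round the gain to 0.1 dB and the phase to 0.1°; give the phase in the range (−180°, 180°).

ω = 933: -28.1 dB, -44.4°; ω = 3063: -36.1 dB, -73.5°

Substitute s = j933:
Numerator: 50(j933) + 50 = 50 + j46650
Denominator: (j933)^2 + 907(j933) + 42850 = -827639 + j846231
|N| = √(50² + 46650²) ≈ 46650, ∠N ≈ 89.94°
|D| = √(827639² + 846231²) ≈ 1.1837e+06, ∠D ≈ 134.36°
|T| = 46650 / 1.1837e+06 ≈ 0.03941
Gain = 20 log₁₀(0.03941) ≈ -28.09 dB
∠T = 89.94° − 134.36° = -44.42°

Substitute s = j3063:
Numerator: 50(j3063) + 50 = 50 + j153150
Denominator: (j3063)^2 + 907(j3063) + 42850 = -9339119 + j2778141
|N| = √(50² + 153150²) ≈ 1.5315e+05, ∠N ≈ 89.98°
|D| = √(9339119² + 2778141²) ≈ 9.7436e+06, ∠D ≈ 163.43°
|T| = 1.5315e+05 / 9.7436e+06 ≈ 0.015718
Gain = 20 log₁₀(0.015718) ≈ -36.07 dB
∠T = 89.98° − 163.43° = -73.45°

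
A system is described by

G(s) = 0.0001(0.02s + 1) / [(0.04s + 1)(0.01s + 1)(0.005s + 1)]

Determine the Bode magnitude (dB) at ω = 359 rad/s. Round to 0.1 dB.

-103.6 dB

At ω = 359 rad/s:
zero (1 + j359·0.02) = 1 + j7.18 → |·| ≈ 7.2493, ∠ ≈ 82.07°
pole (1 + j359·0.04) = 1 + j14.36 → |·| ≈ 14.395, ∠ ≈ 86.02°
pole (1 + j359·0.01) = 1 + j3.59 → |·| ≈ 3.7267, ∠ ≈ 74.43°
pole (1 + j359·0.005) = 1 + j1.795 → |·| ≈ 2.0548, ∠ ≈ 60.88°
|G| = 0.0001 · 7.2493 / (14.395 · 3.7267 · 2.0548) ≈ 6.5764e-06
Gain = 20 log₁₀(6.5764e-06) ≈ -103.64 dB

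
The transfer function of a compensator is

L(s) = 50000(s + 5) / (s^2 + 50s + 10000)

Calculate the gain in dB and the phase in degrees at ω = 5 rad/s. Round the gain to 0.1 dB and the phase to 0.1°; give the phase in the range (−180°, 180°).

31.0 dB, 43.6°

At s = jω = j5:
zero (s+5): 5 + j5 → |·| = √(5²+5²) = √50 ≈ 7.0711, ∠ = arctan(5/5) ≈ 45.00°
quadratic: (j5)² + 50·j5 + 10000 = 9975 + j250 → |·| ≈ 9978.1, ∠ ≈ 1.44°
|L| = 50000 · 7.0711 / 9978.1 ≈ 35.433
Gain = 20 log₁₀(35.433) ≈ 30.99 dB
∠L = 45.00° − 1.44° = 43.56°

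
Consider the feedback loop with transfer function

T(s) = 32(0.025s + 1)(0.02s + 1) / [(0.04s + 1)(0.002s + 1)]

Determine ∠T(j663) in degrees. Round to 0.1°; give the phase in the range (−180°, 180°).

At ω = 663 rad/s:
zero (1 + j663·0.025) = 1 + j16.575 → |·| ≈ 16.605, ∠ ≈ 86.55°
zero (1 + j663·0.02) = 1 + j13.26 → |·| ≈ 13.298, ∠ ≈ 85.69°
pole (1 + j663·0.04) = 1 + j26.52 → |·| ≈ 26.539, ∠ ≈ 87.84°
pole (1 + j663·0.002) = 1 + j1.326 → |·| ≈ 1.6608, ∠ ≈ 52.98°
∠T = (86.55° + 85.69°) − (87.84° + 52.98°) = 31.42°

31.4°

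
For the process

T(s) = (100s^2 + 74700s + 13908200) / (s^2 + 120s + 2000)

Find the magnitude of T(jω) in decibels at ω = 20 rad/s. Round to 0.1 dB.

73.7 dB

Substitute s = j20:
Numerator: 100(j20)^2 + 74700(j20) + 13908200 = 13868200 + j1494000
Denominator: (j20)^2 + 120(j20) + 2000 = 1600 + j2400
|N| = √(13868200² + 1494000²) ≈ 1.3948e+07, ∠N ≈ 6.15°
|D| = √(1600² + 2400²) ≈ 2884.4, ∠D ≈ 56.31°
|T| = 1.3948e+07 / 2884.4 ≈ 4835.7
Gain = 20 log₁₀(4835.7) ≈ 73.69 dB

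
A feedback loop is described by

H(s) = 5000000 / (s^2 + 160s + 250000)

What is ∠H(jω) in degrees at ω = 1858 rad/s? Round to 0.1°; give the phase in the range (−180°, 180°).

-174.7°

At s = jω = j1858:
quadratic: (j1858)² + 160·j1858 + 250000 = -3202164 + j297280 → |·| ≈ 3.2159e+06, ∠ ≈ 174.70°
∠H = 0.00° − 174.70° = -174.70°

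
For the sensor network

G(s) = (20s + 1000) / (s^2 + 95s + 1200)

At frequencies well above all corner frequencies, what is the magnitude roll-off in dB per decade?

Each pole contributes −20 dB/decade at high frequency; each zero contributes +20 dB/decade.
Net: 1 zero(s) − 2 pole(s) → -20 dB/decade.

-20 dB/decade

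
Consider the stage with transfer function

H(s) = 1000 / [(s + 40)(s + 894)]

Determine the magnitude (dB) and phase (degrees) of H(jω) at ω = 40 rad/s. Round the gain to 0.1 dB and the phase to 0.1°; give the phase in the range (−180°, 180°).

At s = jω = j40:
pole (s+40): 40 + j40 → |·| = √(40²+40²) = √3200 ≈ 56.569, ∠ = arctan(40/40) ≈ 45.00°
pole (s+894): 894 + j40 → |·| = √(894²+40²) = √800836 ≈ 894.89, ∠ = arctan(40/894) ≈ 2.56°
|H| = 1000 / 50623 ≈ 0.019754
Gain = 20 log₁₀(0.019754) ≈ -34.09 dB
∠H = 0.00° − 47.56° = -47.56°

-34.1 dB, -47.6°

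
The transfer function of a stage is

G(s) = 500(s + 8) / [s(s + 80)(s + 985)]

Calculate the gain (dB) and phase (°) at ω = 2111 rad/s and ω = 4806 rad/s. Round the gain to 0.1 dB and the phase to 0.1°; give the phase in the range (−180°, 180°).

At s = jω = j2111:
zero (s+8): 8 + j2111 → |·| = √(8²+2111²) = √4456385 ≈ 2111, ∠ = arctan(2111/8) ≈ 89.78°
pole (s+80): 80 + j2111 → |·| = √(80²+2111²) = √4462721 ≈ 2112.5, ∠ = arctan(2111/80) ≈ 87.83°
pole (s+985): 985 + j2111 → |·| = √(985²+2111²) = √5426546 ≈ 2329.5, ∠ = arctan(2111/985) ≈ 64.99°
pole at origin: |s| = 2111, ∠ = 90.00° (in denominator)
|G| = 500 · 2111 / 1.0388e+10 ≈ 0.00010161
Gain = 20 log₁₀(0.00010161) ≈ -79.86 dB
∠G = 89.78° − 242.82° = -153.04°

At s = jω = j4806:
zero (s+8): 8 + j4806 → |·| = √(8²+4806²) = √23097700 ≈ 4806, ∠ = arctan(4806/8) ≈ 89.90°
pole (s+80): 80 + j4806 → |·| = √(80²+4806²) = √23104036 ≈ 4806.7, ∠ = arctan(4806/80) ≈ 89.05°
pole (s+985): 985 + j4806 → |·| = √(985²+4806²) = √24067861 ≈ 4905.9, ∠ = arctan(4806/985) ≈ 78.42°
pole at origin: |s| = 4806, ∠ = 90.00° (in denominator)
|G| = 500 · 4806 / 1.1333e+11 ≈ 2.1204e-05
Gain = 20 log₁₀(2.1204e-05) ≈ -93.47 dB
∠G = 89.90° − 257.47° = -167.57°

ω = 2111: -79.9 dB, -153.0°; ω = 4806: -93.5 dB, -167.6°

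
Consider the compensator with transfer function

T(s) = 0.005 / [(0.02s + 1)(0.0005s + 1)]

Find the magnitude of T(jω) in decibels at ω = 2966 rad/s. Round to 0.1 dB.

-86.5 dB

At ω = 2966 rad/s:
pole (1 + j2966·0.02) = 1 + j59.32 → |·| ≈ 59.328, ∠ ≈ 89.03°
pole (1 + j2966·0.0005) = 1 + j1.483 → |·| ≈ 1.7887, ∠ ≈ 56.01°
|T| = 0.005 · 1 / (59.328 · 1.7887) ≈ 4.7116e-05
Gain = 20 log₁₀(4.7116e-05) ≈ -86.54 dB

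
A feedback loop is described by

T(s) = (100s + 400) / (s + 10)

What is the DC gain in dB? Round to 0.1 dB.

32.0 dB

T(0) = 400 / 10 = 40
20 log₁₀(40) ≈ 32.04 dB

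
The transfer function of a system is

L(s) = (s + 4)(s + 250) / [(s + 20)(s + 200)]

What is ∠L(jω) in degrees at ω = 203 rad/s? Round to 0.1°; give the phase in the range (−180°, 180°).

At s = jω = j203:
zero (s+4): 4 + j203 → |·| = √(4²+203²) = √41225 ≈ 203.04, ∠ = arctan(203/4) ≈ 88.87°
zero (s+250): 250 + j203 → |·| = √(250²+203²) = √103709 ≈ 322.04, ∠ = arctan(203/250) ≈ 39.08°
pole (s+20): 20 + j203 → |·| = √(20²+203²) = √41609 ≈ 203.98, ∠ = arctan(203/20) ≈ 84.37°
pole (s+200): 200 + j203 → |·| = √(200²+203²) = √81209 ≈ 284.97, ∠ = arctan(203/200) ≈ 45.43°
∠L = 127.95° − 129.80° = -1.85°

-1.9°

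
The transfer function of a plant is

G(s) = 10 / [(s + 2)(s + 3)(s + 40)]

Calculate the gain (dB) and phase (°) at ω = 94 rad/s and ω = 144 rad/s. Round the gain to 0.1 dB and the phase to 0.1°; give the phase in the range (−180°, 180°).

ω = 94: -99.1 dB, 116.1°; ω = 144: -109.8 dB, 107.5°

At s = jω = j94:
pole (s+2): 2 + j94 → |·| = √(2²+94²) = √8840 ≈ 94.021, ∠ = arctan(94/2) ≈ 88.78°
pole (s+3): 3 + j94 → |·| = √(3²+94²) = √8845 ≈ 94.048, ∠ = arctan(94/3) ≈ 88.17°
pole (s+40): 40 + j94 → |·| = √(40²+94²) = √10436 ≈ 102.16, ∠ = arctan(94/40) ≈ 66.95°
|G| = 10 / 9.0335e+05 ≈ 1.107e-05
Gain = 20 log₁₀(1.107e-05) ≈ -99.12 dB
∠G = 0.00° − 243.90° = -243.90° ≡ 116.10° (principal value)

At s = jω = j144:
pole (s+2): 2 + j144 → |·| = √(2²+144²) = √20740 ≈ 144.01, ∠ = arctan(144/2) ≈ 89.20°
pole (s+3): 3 + j144 → |·| = √(3²+144²) = √20745 ≈ 144.03, ∠ = arctan(144/3) ≈ 88.81°
pole (s+40): 40 + j144 → |·| = √(40²+144²) = √22336 ≈ 149.45, ∠ = arctan(144/40) ≈ 74.48°
|G| = 10 / 3.0999e+06 ≈ 3.2259e-06
Gain = 20 log₁₀(3.2259e-06) ≈ -109.83 dB
∠G = 0.00° − 252.49° = -252.49° ≡ 107.51° (principal value)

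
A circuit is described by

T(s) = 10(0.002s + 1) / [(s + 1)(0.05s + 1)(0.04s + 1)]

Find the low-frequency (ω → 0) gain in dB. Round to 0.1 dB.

T(0) = 10 · 1 / 1 = 10
20 log₁₀(10) ≈ 20.00 dB

20.0 dB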